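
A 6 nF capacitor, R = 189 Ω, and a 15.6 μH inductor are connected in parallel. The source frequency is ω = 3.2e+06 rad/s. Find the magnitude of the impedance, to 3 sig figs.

187 Ω

X_L = ωL = 49.9 Ω
X_C = 1/(ωC) = 52.1 Ω
Parallel: admittances add. Y = 1/R + 1/(jωL) + jωC
Y = (0.00529 − j0.000832) S
|Y| = 0.00536 S → |Z| = 1/|Y| = 187 Ω, ∠Z = −∠Y = 8.94°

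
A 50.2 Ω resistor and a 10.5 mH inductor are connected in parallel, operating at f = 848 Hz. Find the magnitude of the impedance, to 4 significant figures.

37.36 Ω

ω = 2πf = 5328 rad/s
X_L = ωL = 55.95 Ω
Parallel: admittances add. Y = 1/R + 1/(jωL)
Y = (0.01992 − j0.01787) S
|Y| = 0.02676 S → |Z| = 1/|Y| = 37.36 Ω, ∠Z = −∠Y = 41.90°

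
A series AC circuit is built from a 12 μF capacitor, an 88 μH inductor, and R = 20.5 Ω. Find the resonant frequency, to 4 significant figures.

ω₀ = 1/√(LC) = 1/√(8.8e-05 × 1.2e-05) = 30770 rad/s
f₀ = ω₀/(2π) = 4.898 kHz

4.898 kHz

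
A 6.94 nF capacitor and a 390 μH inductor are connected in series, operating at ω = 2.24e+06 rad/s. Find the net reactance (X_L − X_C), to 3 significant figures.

809 Ω

X_L = ωL = 874 Ω
X_C = 1/(ωC) = 64.3 Ω
X = 874 − 64.3 = 809 Ω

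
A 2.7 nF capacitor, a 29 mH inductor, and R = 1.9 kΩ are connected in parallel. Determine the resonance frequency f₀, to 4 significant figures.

ω₀ = 1/√(LC) = 1/√(0.029 × 2.7e-09) = 113000 rad/s
f₀ = ω₀/(2π) = 17.99 kHz

17.99 kHz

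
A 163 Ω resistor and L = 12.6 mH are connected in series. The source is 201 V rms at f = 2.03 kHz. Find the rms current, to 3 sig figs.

ω = 2πf = 12750 rad/s
X_L = ωL = 161 Ω
Z = 163 + j161 Ω
|Z| = √(163² + 161²) = 229 Ω
I = V/|Z| = 201/229 = 878 mA

878 mA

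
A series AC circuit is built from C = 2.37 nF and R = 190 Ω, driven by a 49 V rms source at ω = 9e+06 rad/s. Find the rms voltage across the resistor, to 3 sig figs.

X_C = 1/(ωC) = 46.9 Ω
Z = 190 − j46.9 Ω
|Z| = √(190² + 46.9²) = 196 Ω
I = V/|Z| = 250 mA
V_R = I·|Z_R| = 0.250 × 190 = 47.6 V

47.6 V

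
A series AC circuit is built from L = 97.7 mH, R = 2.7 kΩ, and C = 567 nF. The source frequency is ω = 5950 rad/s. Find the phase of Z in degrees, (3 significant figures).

X_L = ωL = 581 Ω
X_C = 1/(ωC) = 296 Ω
Net reactance X = X_L − X_C = 285 Ω
Z = 2700 + j285 Ω
|Z| = √(2700² + 285²) = 2710 Ω
∠Z = arctan(285/2700) = 6.02°

6.02°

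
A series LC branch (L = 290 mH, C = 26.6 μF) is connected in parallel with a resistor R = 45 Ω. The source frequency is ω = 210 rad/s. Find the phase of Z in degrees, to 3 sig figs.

-20.9°

X_L = ωL = 60.9 Ω
X_C = 1/(ωC) = 179 Ω
Branch 1: Z₁ = R = 45.0 Ω
Branch 2 (series LC): Z₂ = j(X_L − X_C) = −j118 Ω
Parallel: Z = Z₁Z₂/(Z₁+Z₂), |Z| = 42.1 Ω, ∠Z = -20.9°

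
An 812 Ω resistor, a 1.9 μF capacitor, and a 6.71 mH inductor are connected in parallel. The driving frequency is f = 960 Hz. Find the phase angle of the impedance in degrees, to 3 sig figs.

ω = 2πf = 6032 rad/s
X_L = ωL = 40.5 Ω
X_C = 1/(ωC) = 87.3 Ω
Parallel: admittances add. Y = 1/R + 1/(jωL) + jωC
Y = (0.00123 − j0.0132) S
|Y| = 0.0133 S → |Z| = 1/|Y| = 75.2 Ω, ∠Z = −∠Y = 84.7°

84.7°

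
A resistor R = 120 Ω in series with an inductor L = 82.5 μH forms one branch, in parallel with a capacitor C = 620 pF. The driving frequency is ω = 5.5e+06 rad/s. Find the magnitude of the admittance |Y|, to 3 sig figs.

X_L = ωL = 454 Ω
X_C = 1/(ωC) = 293 Ω
Branch 1 (R+jX_L): Z₁ = 120 + j454 Ω, |Z₁| = 469 Ω
Branch 2 (−jX_C): Z₂ = −j293 Ω
Parallel: Z = Z₁Z₂/(Z₁+Z₂), |Z| = 687 Ω, ∠Z = -68.0°
|Y| = 1/|Z| = 1.46 mS

1.46 mS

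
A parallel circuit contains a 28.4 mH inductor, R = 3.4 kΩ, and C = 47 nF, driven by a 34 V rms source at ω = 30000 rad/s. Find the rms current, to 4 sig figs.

12.83 mA

X_L = ωL = 852.0 Ω
X_C = 1/(ωC) = 709.2 Ω
Parallel: admittances add. Y = 1/R + 1/(jωL) + jωC
Y = (0.0002941 + j0.0002363) S
|Y| = 0.0003773 S → |Z| = 1/|Y| = 2651 Ω, ∠Z = −∠Y = -38.78°
I = V/|Z| = 34/2651 = 12.83 mA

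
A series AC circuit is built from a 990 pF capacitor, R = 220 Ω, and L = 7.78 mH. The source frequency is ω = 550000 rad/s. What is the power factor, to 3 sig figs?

0.0897

X_L = ωL = 4280 Ω
X_C = 1/(ωC) = 1840 Ω
Net reactance X = X_L − X_C = 2440 Ω
Z = 220 + j2440 Ω
|Z| = √(220² + 2440²) = 2450 Ω
∠Z = arctan(2440/220) = 84.9°
cos φ = cos(84.9°) = 0.0897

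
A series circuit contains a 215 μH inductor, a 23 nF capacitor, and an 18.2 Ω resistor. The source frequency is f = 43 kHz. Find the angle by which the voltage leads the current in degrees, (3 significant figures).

-80.0°

ω = 2πf = 270200 rad/s
X_L = ωL = 58.1 Ω
X_C = 1/(ωC) = 161 Ω
Net reactance X = X_L − X_C = -103 Ω
Z = 18.2 − j103 Ω
|Z| = √(18.2² + 103²) = 104 Ω
∠Z = arctan(-103/18.2) = -80.0°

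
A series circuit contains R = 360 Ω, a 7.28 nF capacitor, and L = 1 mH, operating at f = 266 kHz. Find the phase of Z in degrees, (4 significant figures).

ω = 2πf = 1.671e+06 rad/s
X_L = ωL = 1671 Ω
X_C = 1/(ωC) = 82.19 Ω
Net reactance X = X_L − X_C = 1589 Ω
Z = 360.0 + j1589 Ω
|Z| = √(360.0² + 1589²) = 1629 Ω
∠Z = arctan(1589/360.0) = 77.24°

77.24°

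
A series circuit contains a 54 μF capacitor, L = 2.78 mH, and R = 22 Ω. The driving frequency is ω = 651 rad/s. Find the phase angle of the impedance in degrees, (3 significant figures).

-50.4°

X_L = ωL = 1.81 Ω
X_C = 1/(ωC) = 28.4 Ω
Net reactance X = X_L − X_C = -26.6 Ω
Z = 22.0 − j26.6 Ω
|Z| = √(22.0² + 26.6²) = 34.5 Ω
∠Z = arctan(-26.6/22.0) = -50.4°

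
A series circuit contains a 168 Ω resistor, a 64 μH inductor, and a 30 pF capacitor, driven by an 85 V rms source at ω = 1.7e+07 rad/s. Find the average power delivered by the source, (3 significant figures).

1.54 W

X_L = ωL = 1090 Ω
X_C = 1/(ωC) = 1960 Ω
Net reactance X = X_L − X_C = -873 Ω
Z = 168 − j873 Ω
|Z| = √(168² + 873²) = 889 Ω
∠Z = arctan(-873/168) = -79.1°
I = V/|Z| = 95.6 mA
P = VI cos φ = 85 × 0.0956 × cos(-79.1°) = 1.54 W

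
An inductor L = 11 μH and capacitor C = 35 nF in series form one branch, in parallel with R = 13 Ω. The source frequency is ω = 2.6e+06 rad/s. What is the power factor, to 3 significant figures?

X_L = ωL = 28.6 Ω
X_C = 1/(ωC) = 11.0 Ω
Branch 1: Z₁ = R = 13.0 Ω
Branch 2 (series LC): Z₂ = j(X_L − X_C) = j17.6 Ω
Parallel: Z = Z₁Z₂/(Z₁+Z₂), |Z| = 10.5 Ω, ∠Z = 36.4°
cos φ = cos(36.4°) = 0.805

0.805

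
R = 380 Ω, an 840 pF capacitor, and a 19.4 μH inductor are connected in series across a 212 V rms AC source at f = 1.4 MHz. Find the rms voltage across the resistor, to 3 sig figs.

211 V

ω = 2πf = 8.796e+06 rad/s
X_L = ωL = 171 Ω
X_C = 1/(ωC) = 135 Ω
Net reactance X = X_L − X_C = 35.3 Ω
Z = 380 + j35.3 Ω
|Z| = √(380² + 35.3²) = 382 Ω
I = V/|Z| = 556 mA
V_R = I·|Z_R| = 0.556 × 380 = 211 V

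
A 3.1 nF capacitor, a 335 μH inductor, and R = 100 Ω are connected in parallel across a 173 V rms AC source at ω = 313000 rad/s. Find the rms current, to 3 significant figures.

X_L = ωL = 105 Ω
X_C = 1/(ωC) = 1030 Ω
Parallel: admittances add. Y = 1/R + 1/(jωL) + jωC
Y = (0.0100 − j0.00857) S
|Y| = 0.0132 S → |Z| = 1/|Y| = 75.9 Ω, ∠Z = −∠Y = 40.6°
I = V/|Z| = 173/75.9 = 2.28 A

2.28 A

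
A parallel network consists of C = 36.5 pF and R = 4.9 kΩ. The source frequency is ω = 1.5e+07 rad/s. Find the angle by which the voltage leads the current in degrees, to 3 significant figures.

-69.6°

X_C = 1/(ωC) = 1830 Ω
Parallel: admittances add. Y = 1/R + jωC
Y = (0.000204 + j0.000548) S
|Y| = 0.000584 S → |Z| = 1/|Y| = 1710 Ω, ∠Z = −∠Y = -69.6°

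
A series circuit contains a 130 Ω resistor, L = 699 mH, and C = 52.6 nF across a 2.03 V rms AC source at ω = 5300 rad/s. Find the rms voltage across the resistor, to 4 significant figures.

1.505 V

X_L = ωL = 3705 Ω
X_C = 1/(ωC) = 3587 Ω
Net reactance X = X_L − X_C = 117.6 Ω
Z = 130.0 + j117.6 Ω
|Z| = √(130.0² + 117.6²) = 175.3 Ω
I = V/|Z| = 11.58 mA
V_R = I·|Z_R| = 0.01158 × 130.0 = 1.505 V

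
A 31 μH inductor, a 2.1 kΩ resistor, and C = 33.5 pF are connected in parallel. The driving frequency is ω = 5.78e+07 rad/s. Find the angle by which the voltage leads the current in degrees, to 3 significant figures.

X_L = ωL = 1790 Ω
X_C = 1/(ωC) = 516 Ω
Parallel: admittances add. Y = 1/R + 1/(jωL) + jωC
Y = (0.000476 + j0.00138) S
|Y| = 0.00146 S → |Z| = 1/|Y| = 686 Ω, ∠Z = −∠Y = -70.9°

-70.9°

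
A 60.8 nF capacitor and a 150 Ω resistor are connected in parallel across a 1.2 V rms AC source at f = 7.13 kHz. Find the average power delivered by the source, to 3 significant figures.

9.60 mW

ω = 2πf = 44800 rad/s
X_C = 1/(ωC) = 367 Ω
Parallel: admittances add. Y = 1/R + jωC
Y = (0.00667 + j0.00272) S
|Y| = 0.00720 S → |Z| = 1/|Y| = 139 Ω, ∠Z = −∠Y = -22.2°
I = V/|Z| = 8.64 mA
P = VI cos φ = 1.2 × 0.00864 × cos(-22.2°) = 9.60 mW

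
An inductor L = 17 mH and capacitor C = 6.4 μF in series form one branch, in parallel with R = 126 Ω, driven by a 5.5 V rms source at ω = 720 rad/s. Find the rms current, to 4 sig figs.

X_L = ωL = 12.24 Ω
X_C = 1/(ωC) = 217.0 Ω
Branch 1: Z₁ = R = 126.0 Ω
Branch 2 (series LC): Z₂ = j(X_L − X_C) = −j204.8 Ω
Parallel: Z = Z₁Z₂/(Z₁+Z₂), |Z| = 107.3 Ω, ∠Z = -31.60°
I = V/|Z| = 5.5/107.3 = 51.25 mA

51.25 mA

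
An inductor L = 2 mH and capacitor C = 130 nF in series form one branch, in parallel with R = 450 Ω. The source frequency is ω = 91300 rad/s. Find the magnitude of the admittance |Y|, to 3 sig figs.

X_L = ωL = 183 Ω
X_C = 1/(ωC) = 84.3 Ω
Branch 1: Z₁ = R = 450 Ω
Branch 2 (series LC): Z₂ = j(X_L − X_C) = j98.3 Ω
Parallel: Z = Z₁Z₂/(Z₁+Z₂), |Z| = 96.1 Ω, ∠Z = 77.7°
|Y| = 1/|Z| = 10.4 mS

10.4 mS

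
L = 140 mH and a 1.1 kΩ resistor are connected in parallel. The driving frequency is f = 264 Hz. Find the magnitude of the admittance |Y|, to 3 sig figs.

ω = 2πf = 1659 rad/s
X_L = ωL = 232 Ω
Parallel: admittances add. Y = 1/R + 1/(jωL)
Y = (0.000909 − j0.00431) S
|Y| = 0.00440 S → |Z| = 1/|Y| = 227 Ω, ∠Z = −∠Y = 78.1°

4.40 mS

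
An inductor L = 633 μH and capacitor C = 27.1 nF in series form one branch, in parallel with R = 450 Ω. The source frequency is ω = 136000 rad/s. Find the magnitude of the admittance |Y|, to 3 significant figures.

5.84 mS

X_L = ωL = 86.1 Ω
X_C = 1/(ωC) = 271 Ω
Branch 1: Z₁ = R = 450 Ω
Branch 2 (series LC): Z₂ = j(X_L − X_C) = −j185 Ω
Parallel: Z = Z₁Z₂/(Z₁+Z₂), |Z| = 171 Ω, ∠Z = -67.6°
|Y| = 1/|Z| = 5.84 mS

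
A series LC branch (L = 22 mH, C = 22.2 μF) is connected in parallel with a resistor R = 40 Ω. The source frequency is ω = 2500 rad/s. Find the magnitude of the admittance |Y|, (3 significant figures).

36.8 mS

X_L = ωL = 55.0 Ω
X_C = 1/(ωC) = 18.0 Ω
Branch 1: Z₁ = R = 40.0 Ω
Branch 2 (series LC): Z₂ = j(X_L − X_C) = j37.0 Ω
Parallel: Z = Z₁Z₂/(Z₁+Z₂), |Z| = 27.2 Ω, ∠Z = 47.2°
|Y| = 1/|Z| = 36.8 mS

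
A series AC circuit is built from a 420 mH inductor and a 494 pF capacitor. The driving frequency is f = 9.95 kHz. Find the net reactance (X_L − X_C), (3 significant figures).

-6120 Ω

ω = 2πf = 62520 rad/s
X_L = ωL = 26300 Ω
X_C = 1/(ωC) = 32400 Ω
X = 26300 − 32400 = -6120 Ω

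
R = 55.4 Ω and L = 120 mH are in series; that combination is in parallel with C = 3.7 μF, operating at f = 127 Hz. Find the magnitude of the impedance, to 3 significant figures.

ω = 2πf = 798.0 rad/s
X_L = ωL = 95.8 Ω
X_C = 1/(ωC) = 339 Ω
Branch 1 (R+jX_L): Z₁ = 55.4 + j95.8 Ω, |Z₁| = 111 Ω
Branch 2 (−jX_C): Z₂ = −j339 Ω
Parallel: Z = Z₁Z₂/(Z₁+Z₂), |Z| = 150 Ω, ∠Z = 47.1°

150 Ω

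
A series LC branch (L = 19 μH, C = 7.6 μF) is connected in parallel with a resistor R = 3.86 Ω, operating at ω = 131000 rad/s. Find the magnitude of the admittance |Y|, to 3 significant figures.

X_L = ωL = 2.49 Ω
X_C = 1/(ωC) = 1.00 Ω
Branch 1: Z₁ = R = 3.86 Ω
Branch 2 (series LC): Z₂ = j(X_L − X_C) = j1.48 Ω
Parallel: Z = Z₁Z₂/(Z₁+Z₂), |Z| = 1.39 Ω, ∠Z = 69.0°
|Y| = 1/|Z| = 722 mS

722 mS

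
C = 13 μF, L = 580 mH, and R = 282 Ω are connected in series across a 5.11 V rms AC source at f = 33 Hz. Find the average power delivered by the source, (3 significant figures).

ω = 2πf = 207.3 rad/s
X_L = ωL = 120 Ω
X_C = 1/(ωC) = 371 Ω
Net reactance X = X_L − X_C = -251 Ω
Z = 282 − j251 Ω
|Z| = √(282² + 251²) = 377 Ω
∠Z = arctan(-251/282) = -41.6°
I = V/|Z| = 13.5 mA
P = VI cos φ = 5.11 × 0.0135 × cos(-41.6°) = 51.7 mW

51.7 mW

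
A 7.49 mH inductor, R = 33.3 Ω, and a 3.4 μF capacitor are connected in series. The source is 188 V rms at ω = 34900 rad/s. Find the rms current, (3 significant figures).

X_L = ωL = 261 Ω
X_C = 1/(ωC) = 8.43 Ω
Net reactance X = X_L − X_C = 253 Ω
Z = 33.3 + j253 Ω
|Z| = √(33.3² + 253²) = 255 Ω
I = V/|Z| = 188/255 = 737 mA

737 mA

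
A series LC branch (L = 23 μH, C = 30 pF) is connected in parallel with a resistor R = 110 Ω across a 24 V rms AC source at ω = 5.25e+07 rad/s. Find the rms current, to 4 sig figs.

X_L = ωL = 1208 Ω
X_C = 1/(ωC) = 634.9 Ω
Branch 1: Z₁ = R = 110.0 Ω
Branch 2 (series LC): Z₂ = j(X_L − X_C) = j572.6 Ω
Parallel: Z = Z₁Z₂/(Z₁+Z₂), |Z| = 108.0 Ω, ∠Z = 10.87°
I = V/|Z| = 24/108.0 = 222.2 mA

222.2 mA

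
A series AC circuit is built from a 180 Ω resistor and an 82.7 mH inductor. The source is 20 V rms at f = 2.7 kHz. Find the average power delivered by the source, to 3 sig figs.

36.0 mW

ω = 2πf = 16960 rad/s
X_L = ωL = 1400 Ω
Z = 180 + j1400 Ω
|Z| = √(180² + 1400²) = 1410 Ω
∠Z = arctan(1400/180) = 82.7°
I = V/|Z| = 14.1 mA
P = VI cos φ = 20 × 0.0141 × cos(82.7°) = 36.0 mW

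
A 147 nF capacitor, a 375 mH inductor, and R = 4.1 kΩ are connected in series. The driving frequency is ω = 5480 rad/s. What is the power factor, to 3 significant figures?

X_L = ωL = 2060 Ω
X_C = 1/(ωC) = 1240 Ω
Net reactance X = X_L − X_C = 814 Ω
Z = 4100 + j814 Ω
|Z| = √(4100² + 814²) = 4180 Ω
∠Z = arctan(814/4100) = 11.2°
cos φ = cos(11.2°) = 0.981

0.981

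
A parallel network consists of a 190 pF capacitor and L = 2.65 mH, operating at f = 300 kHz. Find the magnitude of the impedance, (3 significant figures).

6330 Ω

ω = 2πf = 1.885e+06 rad/s
X_L = ωL = 5000 Ω
X_C = 1/(ωC) = 2790 Ω
Parallel: admittances add. Y = 1/(jωL) + jωC
Y = (0 + j0.000158) S
|Y| = 0.000158 S → |Z| = 1/|Y| = 6330 Ω, ∠Z = −∠Y = -90.0°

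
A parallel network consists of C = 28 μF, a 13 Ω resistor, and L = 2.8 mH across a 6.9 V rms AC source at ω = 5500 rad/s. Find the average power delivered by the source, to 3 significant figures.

X_L = ωL = 15.4 Ω
X_C = 1/(ωC) = 6.49 Ω
Parallel: admittances add. Y = 1/R + 1/(jωL) + jωC
Y = (0.0769 + j0.0891) S
|Y| = 0.118 S → |Z| = 1/|Y| = 8.50 Ω, ∠Z = −∠Y = -49.2°
I = V/|Z| = 812 mA
P = VI cos φ = 6.9 × 0.812 × cos(-49.2°) = 3.66 W

3.66 W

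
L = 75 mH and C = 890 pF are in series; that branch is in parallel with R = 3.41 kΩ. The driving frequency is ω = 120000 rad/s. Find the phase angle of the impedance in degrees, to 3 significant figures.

-83.9°

X_L = ωL = 9000 Ω
X_C = 1/(ωC) = 9360 Ω
Branch 1: Z₁ = R = 3410 Ω
Branch 2 (series LC): Z₂ = j(X_L − X_C) = −j363 Ω
Parallel: Z = Z₁Z₂/(Z₁+Z₂), |Z| = 361 Ω, ∠Z = -83.9°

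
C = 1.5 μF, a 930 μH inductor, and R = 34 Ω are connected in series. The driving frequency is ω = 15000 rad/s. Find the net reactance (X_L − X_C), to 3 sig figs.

-30.5 Ω

X_L = ωL = 14.0 Ω
X_C = 1/(ωC) = 44.4 Ω
X = 14.0 − 44.4 = -30.5 Ω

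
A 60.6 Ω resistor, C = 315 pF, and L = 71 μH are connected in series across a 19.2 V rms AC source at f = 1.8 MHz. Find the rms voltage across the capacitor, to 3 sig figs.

ω = 2πf = 1.131e+07 rad/s
X_L = ωL = 803 Ω
X_C = 1/(ωC) = 281 Ω
Net reactance X = X_L − X_C = 522 Ω
Z = 60.6 + j522 Ω
|Z| = √(60.6² + 522²) = 526 Ω
I = V/|Z| = 36.5 mA
V_C = I·|Z_C| = 0.0365 × 281 = 10.2 V

10.2 V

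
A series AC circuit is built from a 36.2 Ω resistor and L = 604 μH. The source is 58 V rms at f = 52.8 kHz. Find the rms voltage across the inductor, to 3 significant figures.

57.1 V

ω = 2πf = 331800 rad/s
X_L = ωL = 200 Ω
Z = 36.2 + j200 Ω
|Z| = √(36.2² + 200²) = 204 Ω
I = V/|Z| = 285 mA
V_L = I·|Z_L| = 0.285 × 200 = 57.1 V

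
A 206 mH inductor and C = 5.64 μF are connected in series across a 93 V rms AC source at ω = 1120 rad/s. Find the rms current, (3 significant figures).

X_L = ωL = 231 Ω
X_C = 1/(ωC) = 158 Ω
Net reactance X = X_L − X_C = 72.4 Ω
Z = j72.4 Ω
|Z| = √(0² + 72.4²) = 72.4 Ω
I = V/|Z| = 93/72.4 = 1.28 A

1.28 A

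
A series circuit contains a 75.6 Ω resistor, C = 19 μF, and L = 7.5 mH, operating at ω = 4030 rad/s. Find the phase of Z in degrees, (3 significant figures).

X_L = ωL = 30.2 Ω
X_C = 1/(ωC) = 13.1 Ω
Net reactance X = X_L − X_C = 17.2 Ω
Z = 75.6 + j17.2 Ω
|Z| = √(75.6² + 17.2²) = 77.5 Ω
∠Z = arctan(17.2/75.6) = 12.8°

12.8°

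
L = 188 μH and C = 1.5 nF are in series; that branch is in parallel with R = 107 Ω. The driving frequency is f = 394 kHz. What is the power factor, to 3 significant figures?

0.878

ω = 2πf = 2.476e+06 rad/s
X_L = ωL = 465 Ω
X_C = 1/(ωC) = 269 Ω
Branch 1: Z₁ = R = 107 Ω
Branch 2 (series LC): Z₂ = j(X_L − X_C) = j196 Ω
Parallel: Z = Z₁Z₂/(Z₁+Z₂), |Z| = 93.9 Ω, ∠Z = 28.6°
cos φ = cos(28.6°) = 0.878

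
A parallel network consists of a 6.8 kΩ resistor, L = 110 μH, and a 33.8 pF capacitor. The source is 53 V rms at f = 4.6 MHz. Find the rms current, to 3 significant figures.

36.0 mA

ω = 2πf = 2.89e+07 rad/s
X_L = ωL = 3180 Ω
X_C = 1/(ωC) = 1020 Ω
Parallel: admittances add. Y = 1/R + 1/(jωL) + jωC
Y = (0.000147 + j0.000662) S
|Y| = 0.000679 S → |Z| = 1/|Y| = 1470 Ω, ∠Z = −∠Y = -77.5°
I = V/|Z| = 53/1470 = 36.0 mA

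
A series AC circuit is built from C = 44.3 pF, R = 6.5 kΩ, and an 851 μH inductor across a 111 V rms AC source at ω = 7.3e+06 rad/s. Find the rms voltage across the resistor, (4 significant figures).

X_L = ωL = 6212 Ω
X_C = 1/(ωC) = 3092 Ω
Net reactance X = X_L − X_C = 3120 Ω
Z = 6500 + j3120 Ω
|Z| = √(6500² + 3120²) = 7210 Ω
I = V/|Z| = 15.40 mA
V_R = I·|Z_R| = 0.01540 × 6500 = 100.1 V

100.1 V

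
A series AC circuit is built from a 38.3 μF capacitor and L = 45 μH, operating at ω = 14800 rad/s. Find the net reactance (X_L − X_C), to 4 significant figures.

-1.098 Ω

X_L = ωL = 0.6660 Ω
X_C = 1/(ωC) = 1.764 Ω
X = 0.6660 − 1.764 = -1.098 Ω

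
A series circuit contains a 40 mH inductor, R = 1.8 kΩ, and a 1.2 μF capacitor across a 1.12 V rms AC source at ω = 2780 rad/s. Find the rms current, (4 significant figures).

618.8 μA

X_L = ωL = 111.2 Ω
X_C = 1/(ωC) = 299.8 Ω
Net reactance X = X_L − X_C = -188.6 Ω
Z = 1800 − j188.6 Ω
|Z| = √(1800² + 188.6²) = 1810 Ω
I = V/|Z| = 1.12/1810 = 618.8 μA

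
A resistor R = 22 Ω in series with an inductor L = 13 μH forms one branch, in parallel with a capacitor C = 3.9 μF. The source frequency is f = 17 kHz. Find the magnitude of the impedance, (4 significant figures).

ω = 2πf = 106800 rad/s
X_L = ωL = 1.389 Ω
X_C = 1/(ωC) = 2.401 Ω
Branch 1 (R+jX_L): Z₁ = 22.00 + j1.389 Ω, |Z₁| = 22.04 Ω
Branch 2 (−jX_C): Z₂ = −j2.401 Ω
Parallel: Z = Z₁Z₂/(Z₁+Z₂), |Z| = 2.403 Ω, ∠Z = -83.75°

2.403 Ω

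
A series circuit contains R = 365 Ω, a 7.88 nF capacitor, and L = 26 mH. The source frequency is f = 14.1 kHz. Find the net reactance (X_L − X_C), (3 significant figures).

871 Ω

ω = 2πf = 88590 rad/s
X_L = ωL = 2300 Ω
X_C = 1/(ωC) = 1430 Ω
X = 2300 − 1430 = 871 Ω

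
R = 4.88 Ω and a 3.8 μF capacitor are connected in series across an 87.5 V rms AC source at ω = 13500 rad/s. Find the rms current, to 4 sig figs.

4.354 A

X_C = 1/(ωC) = 19.49 Ω
Z = 4.880 − j19.49 Ω
|Z| = √(4.880² + 19.49²) = 20.09 Ω
I = V/|Z| = 87.5/20.09 = 4.354 A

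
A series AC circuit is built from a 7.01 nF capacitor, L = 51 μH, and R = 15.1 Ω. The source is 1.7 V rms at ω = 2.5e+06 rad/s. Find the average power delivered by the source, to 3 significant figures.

X_L = ωL = 128 Ω
X_C = 1/(ωC) = 57.1 Ω
Net reactance X = X_L − X_C = 70.4 Ω
Z = 15.1 + j70.4 Ω
|Z| = √(15.1² + 70.4²) = 72.0 Ω
∠Z = arctan(70.4/15.1) = 77.9°
I = V/|Z| = 23.6 mA
P = VI cos φ = 1.7 × 0.0236 × cos(77.9°) = 8.41 mW

8.41 mW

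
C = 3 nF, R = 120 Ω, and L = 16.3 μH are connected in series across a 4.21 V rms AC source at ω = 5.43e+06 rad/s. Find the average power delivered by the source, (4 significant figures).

X_L = ωL = 88.51 Ω
X_C = 1/(ωC) = 61.39 Ω
Net reactance X = X_L − X_C = 27.12 Ω
Z = 120.0 + j27.12 Ω
|Z| = √(120.0² + 27.12²) = 123.0 Ω
∠Z = arctan(27.12/120.0) = 12.74°
I = V/|Z| = 34.22 mA
P = VI cos φ = 4.21 × 0.03422 × cos(12.74°) = 140.5 mW

140.5 mW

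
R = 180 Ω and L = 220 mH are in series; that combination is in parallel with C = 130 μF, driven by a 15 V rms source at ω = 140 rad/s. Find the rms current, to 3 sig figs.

271 mA

X_L = ωL = 30.8 Ω
X_C = 1/(ωC) = 54.9 Ω
Branch 1 (R+jX_L): Z₁ = 180 + j30.8 Ω, |Z₁| = 183 Ω
Branch 2 (−jX_C): Z₂ = −j54.9 Ω
Parallel: Z = Z₁Z₂/(Z₁+Z₂), |Z| = 55.2 Ω, ∠Z = -72.7°
I = V/|Z| = 15/55.2 = 271 mA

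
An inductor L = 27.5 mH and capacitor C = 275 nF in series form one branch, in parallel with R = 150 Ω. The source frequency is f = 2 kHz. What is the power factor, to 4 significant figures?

0.3509

ω = 2πf = 12570 rad/s
X_L = ωL = 345.6 Ω
X_C = 1/(ωC) = 289.4 Ω
Branch 1: Z₁ = R = 150.0 Ω
Branch 2 (series LC): Z₂ = j(X_L − X_C) = j56.20 Ω
Parallel: Z = Z₁Z₂/(Z₁+Z₂), |Z| = 52.63 Ω, ∠Z = 69.46°
cos φ = cos(69.46°) = 0.3509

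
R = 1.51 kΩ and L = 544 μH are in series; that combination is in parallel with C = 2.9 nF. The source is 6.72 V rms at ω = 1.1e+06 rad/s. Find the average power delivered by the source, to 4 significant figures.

X_L = ωL = 598.4 Ω
X_C = 1/(ωC) = 313.5 Ω
Branch 1 (R+jX_L): Z₁ = 1510 + j598.4 Ω, |Z₁| = 1624 Ω
Branch 2 (−jX_C): Z₂ = −j313.5 Ω
Parallel: Z = Z₁Z₂/(Z₁+Z₂), |Z| = 331.4 Ω, ∠Z = -79.07°
I = V/|Z| = 20.28 mA
P = VI cos φ = 6.72 × 0.02028 × cos(-79.07°) = 25.85 mW

25.85 mW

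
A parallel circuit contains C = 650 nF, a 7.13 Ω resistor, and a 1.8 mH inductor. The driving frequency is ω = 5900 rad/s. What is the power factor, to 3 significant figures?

X_L = ωL = 10.6 Ω
X_C = 1/(ωC) = 261 Ω
Parallel: admittances add. Y = 1/R + 1/(jωL) + jωC
Y = (0.140 − j0.0903) S
|Y| = 0.167 S → |Z| = 1/|Y| = 5.99 Ω, ∠Z = −∠Y = 32.8°
cos φ = cos(32.8°) = 0.841

0.841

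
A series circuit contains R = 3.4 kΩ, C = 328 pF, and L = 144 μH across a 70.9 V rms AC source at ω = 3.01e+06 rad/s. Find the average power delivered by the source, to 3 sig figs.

X_L = ωL = 433 Ω
X_C = 1/(ωC) = 1010 Ω
Net reactance X = X_L − X_C = -579 Ω
Z = 3400 − j579 Ω
|Z| = √(3400² + 579²) = 3450 Ω
∠Z = arctan(-579/3400) = -9.67°
I = V/|Z| = 20.6 mA
P = VI cos φ = 70.9 × 0.0206 × cos(-9.67°) = 1.44 W

1.44 W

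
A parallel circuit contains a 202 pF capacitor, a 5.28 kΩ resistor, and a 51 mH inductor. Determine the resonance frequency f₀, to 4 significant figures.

49.59 kHz

ω₀ = 1/√(LC) = 1/√(0.051 × 2.02e-10) = 311600 rad/s
f₀ = ω₀/(2π) = 49.59 kHz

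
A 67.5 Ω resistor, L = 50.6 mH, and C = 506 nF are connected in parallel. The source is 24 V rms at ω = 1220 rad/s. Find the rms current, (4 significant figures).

X_L = ωL = 61.73 Ω
X_C = 1/(ωC) = 1620 Ω
Parallel: admittances add. Y = 1/R + 1/(jωL) + jωC
Y = (0.01481 − j0.01558) S
|Y| = 0.02150 S → |Z| = 1/|Y| = 46.51 Ω, ∠Z = −∠Y = 46.45°
I = V/|Z| = 24/46.51 = 516.0 mA

516.0 mA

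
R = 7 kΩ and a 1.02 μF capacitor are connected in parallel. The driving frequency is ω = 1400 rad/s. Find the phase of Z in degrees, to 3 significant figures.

X_C = 1/(ωC) = 700 Ω
Parallel: admittances add. Y = 1/R + jωC
Y = (0.000143 + j0.00143) S
|Y| = 0.00144 S → |Z| = 1/|Y| = 697 Ω, ∠Z = −∠Y = -84.3°

-84.3°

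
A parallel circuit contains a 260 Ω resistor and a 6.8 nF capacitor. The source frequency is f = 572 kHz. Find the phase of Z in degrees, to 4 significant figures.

-81.06°

ω = 2πf = 3.594e+06 rad/s
X_C = 1/(ωC) = 40.92 Ω
Parallel: admittances add. Y = 1/R + jωC
Y = (0.003846 + j0.02444) S
|Y| = 0.02474 S → |Z| = 1/|Y| = 40.42 Ω, ∠Z = −∠Y = -81.06°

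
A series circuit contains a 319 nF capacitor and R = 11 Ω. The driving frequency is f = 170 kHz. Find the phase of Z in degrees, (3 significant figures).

-14.9°

ω = 2πf = 1.068e+06 rad/s
X_C = 1/(ωC) = 2.93 Ω
Z = 11.0 − j2.93 Ω
|Z| = √(11.0² + 2.93²) = 11.4 Ω
∠Z = arctan(-2.93/11.0) = -14.9°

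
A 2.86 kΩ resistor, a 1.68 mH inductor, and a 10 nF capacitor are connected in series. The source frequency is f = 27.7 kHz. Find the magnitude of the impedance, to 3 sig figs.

2870 Ω

ω = 2πf = 174000 rad/s
X_L = ωL = 292 Ω
X_C = 1/(ωC) = 575 Ω
Net reactance X = X_L − X_C = -282 Ω
Z = 2860 − j282 Ω
|Z| = √(2860² + 282²) = 2870 Ω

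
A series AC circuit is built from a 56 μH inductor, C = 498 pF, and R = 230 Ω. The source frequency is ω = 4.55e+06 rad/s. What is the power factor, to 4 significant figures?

X_L = ωL = 254.8 Ω
X_C = 1/(ωC) = 441.3 Ω
Net reactance X = X_L − X_C = -186.5 Ω
Z = 230.0 − j186.5 Ω
|Z| = √(230.0² + 186.5²) = 296.1 Ω
∠Z = arctan(-186.5/230.0) = -39.04°
cos φ = cos(-39.04°) = 0.7767

0.7767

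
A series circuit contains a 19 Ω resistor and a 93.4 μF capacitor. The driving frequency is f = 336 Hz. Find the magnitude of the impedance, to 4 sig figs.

ω = 2πf = 2111 rad/s
X_C = 1/(ωC) = 5.071 Ω
Z = 19.00 − j5.071 Ω
|Z| = √(19.00² + 5.071²) = 19.67 Ω

19.67 Ω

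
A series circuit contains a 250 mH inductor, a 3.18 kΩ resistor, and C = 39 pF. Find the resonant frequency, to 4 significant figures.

50.97 kHz

ω₀ = 1/√(LC) = 1/√(0.25 × 3.9e-11) = 320300 rad/s
f₀ = ω₀/(2π) = 50.97 kHz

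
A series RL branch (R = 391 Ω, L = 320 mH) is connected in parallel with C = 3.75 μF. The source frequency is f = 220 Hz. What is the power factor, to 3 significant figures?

ω = 2πf = 1382 rad/s
X_L = ωL = 442 Ω
X_C = 1/(ωC) = 193 Ω
Branch 1 (R+jX_L): Z₁ = 391 + j442 Ω, |Z₁| = 590 Ω
Branch 2 (−jX_C): Z₂ = −j193 Ω
Parallel: Z = Z₁Z₂/(Z₁+Z₂), |Z| = 246 Ω, ∠Z = -74.0°
cos φ = cos(-74.0°) = 0.275

0.275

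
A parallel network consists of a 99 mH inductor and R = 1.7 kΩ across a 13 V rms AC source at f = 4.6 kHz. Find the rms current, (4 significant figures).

8.895 mA

ω = 2πf = 28900 rad/s
X_L = ωL = 2861 Ω
Parallel: admittances add. Y = 1/R + 1/(jωL)
Y = (0.0005882 − j0.0003495) S
|Y| = 0.0006842 S → |Z| = 1/|Y| = 1462 Ω, ∠Z = −∠Y = 30.72°
I = V/|Z| = 13/1462 = 8.895 mA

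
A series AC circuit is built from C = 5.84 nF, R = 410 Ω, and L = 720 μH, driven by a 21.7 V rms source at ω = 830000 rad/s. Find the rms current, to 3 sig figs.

X_L = ωL = 598 Ω
X_C = 1/(ωC) = 206 Ω
Net reactance X = X_L − X_C = 391 Ω
Z = 410 + j391 Ω
|Z| = √(410² + 391²) = 567 Ω
I = V/|Z| = 21.7/567 = 38.3 mA

38.3 mA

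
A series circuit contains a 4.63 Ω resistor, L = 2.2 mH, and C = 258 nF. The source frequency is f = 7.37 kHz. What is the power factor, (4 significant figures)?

0.2469

ω = 2πf = 46310 rad/s
X_L = ωL = 101.9 Ω
X_C = 1/(ωC) = 83.70 Ω
Net reactance X = X_L − X_C = 18.17 Ω
Z = 4.630 + j18.17 Ω
|Z| = √(4.630² + 18.17²) = 18.75 Ω
∠Z = arctan(18.17/4.630) = 75.71°
cos φ = cos(75.71°) = 0.2469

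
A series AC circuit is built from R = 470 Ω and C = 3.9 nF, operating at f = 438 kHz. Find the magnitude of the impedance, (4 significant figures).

479.1 Ω

ω = 2πf = 2.752e+06 rad/s
X_C = 1/(ωC) = 93.17 Ω
Z = 470.0 − j93.17 Ω
|Z| = √(470.0² + 93.17²) = 479.1 Ω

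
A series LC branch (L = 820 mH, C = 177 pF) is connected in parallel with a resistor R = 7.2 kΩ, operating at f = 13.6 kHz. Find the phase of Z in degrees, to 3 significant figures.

61.2°

ω = 2πf = 85450 rad/s
X_L = ωL = 70100 Ω
X_C = 1/(ωC) = 66100 Ω
Branch 1: Z₁ = R = 7200 Ω
Branch 2 (series LC): Z₂ = j(X_L − X_C) = j3950 Ω
Parallel: Z = Z₁Z₂/(Z₁+Z₂), |Z| = 3470 Ω, ∠Z = 61.2°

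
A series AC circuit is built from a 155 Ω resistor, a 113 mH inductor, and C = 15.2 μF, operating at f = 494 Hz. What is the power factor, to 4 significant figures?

ω = 2πf = 3104 rad/s
X_L = ωL = 350.7 Ω
X_C = 1/(ωC) = 21.20 Ω
Net reactance X = X_L − X_C = 329.5 Ω
Z = 155.0 + j329.5 Ω
|Z| = √(155.0² + 329.5²) = 364.2 Ω
∠Z = arctan(329.5/155.0) = 64.81°
cos φ = cos(64.81°) = 0.4256

0.4256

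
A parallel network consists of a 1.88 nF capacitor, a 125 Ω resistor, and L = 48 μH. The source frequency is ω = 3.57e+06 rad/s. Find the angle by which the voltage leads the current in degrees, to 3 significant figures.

X_L = ωL = 171 Ω
X_C = 1/(ωC) = 149 Ω
Parallel: admittances add. Y = 1/R + 1/(jωL) + jωC
Y = (0.00800 + j0.000876) S
|Y| = 0.00805 S → |Z| = 1/|Y| = 124 Ω, ∠Z = −∠Y = -6.25°

-6.25°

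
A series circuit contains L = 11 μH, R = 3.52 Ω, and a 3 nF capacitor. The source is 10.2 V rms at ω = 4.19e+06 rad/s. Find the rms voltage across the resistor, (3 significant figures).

X_L = ωL = 46.1 Ω
X_C = 1/(ωC) = 79.6 Ω
Net reactance X = X_L − X_C = -33.5 Ω
Z = 3.52 − j33.5 Ω
|Z| = √(3.52² + 33.5²) = 33.6 Ω
I = V/|Z| = 303 mA
V_R = I·|Z_R| = 0.303 × 3.52 = 1.07 V

1.07 V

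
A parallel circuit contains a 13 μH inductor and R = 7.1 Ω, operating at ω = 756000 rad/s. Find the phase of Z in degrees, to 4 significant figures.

X_L = ωL = 9.828 Ω
Parallel: admittances add. Y = 1/R + 1/(jωL)
Y = (0.1408 − j0.1018) S
|Y| = 0.1738 S → |Z| = 1/|Y| = 5.755 Ω, ∠Z = −∠Y = 35.85°

35.85°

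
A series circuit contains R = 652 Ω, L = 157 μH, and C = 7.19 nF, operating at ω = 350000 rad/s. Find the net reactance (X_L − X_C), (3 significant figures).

X_L = ωL = 54.9 Ω
X_C = 1/(ωC) = 397 Ω
X = 54.9 − 397 = -342 Ω

-342 Ω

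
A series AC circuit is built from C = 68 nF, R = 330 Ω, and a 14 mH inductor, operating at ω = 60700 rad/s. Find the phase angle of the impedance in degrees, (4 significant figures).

X_L = ωL = 849.8 Ω
X_C = 1/(ωC) = 242.3 Ω
Net reactance X = X_L − X_C = 607.5 Ω
Z = 330.0 + j607.5 Ω
|Z| = √(330.0² + 607.5²) = 691.4 Ω
∠Z = arctan(607.5/330.0) = 61.49°

61.49°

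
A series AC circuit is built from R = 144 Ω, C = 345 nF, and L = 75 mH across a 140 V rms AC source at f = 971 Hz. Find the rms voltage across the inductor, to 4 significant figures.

441.6 V

ω = 2πf = 6101 rad/s
X_L = ωL = 457.6 Ω
X_C = 1/(ωC) = 475.1 Ω
Net reactance X = X_L − X_C = -17.52 Ω
Z = 144.0 − j17.52 Ω
|Z| = √(144.0² + 17.52²) = 145.1 Ω
I = V/|Z| = 965.1 mA
V_L = I·|Z_L| = 0.9651 × 457.6 = 441.6 V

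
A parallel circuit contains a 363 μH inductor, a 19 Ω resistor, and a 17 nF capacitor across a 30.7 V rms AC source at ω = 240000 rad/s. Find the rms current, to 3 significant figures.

X_L = ωL = 87.1 Ω
X_C = 1/(ωC) = 245 Ω
Parallel: admittances add. Y = 1/R + 1/(jωL) + jωC
Y = (0.0526 − j0.00740) S
|Y| = 0.0531 S → |Z| = 1/|Y| = 18.8 Ω, ∠Z = −∠Y = 8.00°
I = V/|Z| = 30.7/18.8 = 1.63 A

1.63 A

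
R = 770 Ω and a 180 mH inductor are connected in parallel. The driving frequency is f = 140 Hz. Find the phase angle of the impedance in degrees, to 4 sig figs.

78.38°

ω = 2πf = 879.6 rad/s
X_L = ωL = 158.3 Ω
Parallel: admittances add. Y = 1/R + 1/(jωL)
Y = (0.001299 − j0.006316) S
|Y| = 0.006448 S → |Z| = 1/|Y| = 155.1 Ω, ∠Z = −∠Y = 78.38°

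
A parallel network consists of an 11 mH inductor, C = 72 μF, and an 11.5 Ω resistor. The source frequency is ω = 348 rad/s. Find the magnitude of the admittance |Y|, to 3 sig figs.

252 mS

X_L = ωL = 3.83 Ω
X_C = 1/(ωC) = 39.9 Ω
Parallel: admittances add. Y = 1/R + 1/(jωL) + jωC
Y = (0.0870 − j0.236) S
|Y| = 0.252 S → |Z| = 1/|Y| = 3.97 Ω, ∠Z = −∠Y = 69.8°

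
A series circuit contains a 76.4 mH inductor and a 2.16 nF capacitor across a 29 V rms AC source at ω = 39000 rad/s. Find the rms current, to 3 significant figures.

X_L = ωL = 2980 Ω
X_C = 1/(ωC) = 11900 Ω
Net reactance X = X_L − X_C = -8890 Ω
Z = − j8890 Ω
|Z| = √(0² + 8890²) = 8890 Ω
I = V/|Z| = 29/8890 = 3.26 mA

3.26 mA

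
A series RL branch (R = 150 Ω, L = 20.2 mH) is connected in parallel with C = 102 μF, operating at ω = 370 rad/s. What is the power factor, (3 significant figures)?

X_L = ωL = 7.47 Ω
X_C = 1/(ωC) = 26.5 Ω
Branch 1 (R+jX_L): Z₁ = 150 + j7.47 Ω, |Z₁| = 150 Ω
Branch 2 (−jX_C): Z₂ = −j26.5 Ω
Parallel: Z = Z₁Z₂/(Z₁+Z₂), |Z| = 26.3 Ω, ∠Z = -79.9°
cos φ = cos(-79.9°) = 0.175

0.175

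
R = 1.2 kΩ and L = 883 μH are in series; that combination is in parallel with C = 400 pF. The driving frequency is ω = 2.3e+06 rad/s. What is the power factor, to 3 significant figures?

0.362

X_L = ωL = 2030 Ω
X_C = 1/(ωC) = 1090 Ω
Branch 1 (R+jX_L): Z₁ = 1200 + j2030 Ω, |Z₁| = 2360 Ω
Branch 2 (−jX_C): Z₂ = −j1090 Ω
Parallel: Z = Z₁Z₂/(Z₁+Z₂), |Z| = 1680 Ω, ∠Z = -68.8°
cos φ = cos(-68.8°) = 0.362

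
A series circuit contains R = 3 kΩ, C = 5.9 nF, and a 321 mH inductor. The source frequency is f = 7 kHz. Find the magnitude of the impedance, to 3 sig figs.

ω = 2πf = 43980 rad/s
X_L = ωL = 14100 Ω
X_C = 1/(ωC) = 3850 Ω
Net reactance X = X_L − X_C = 10300 Ω
Z = 3000 + j10300 Ω
|Z| = √(3000² + 10300²) = 10700 Ω

10700 Ω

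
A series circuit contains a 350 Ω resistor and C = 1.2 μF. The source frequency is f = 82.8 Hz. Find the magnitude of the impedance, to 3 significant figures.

ω = 2πf = 520.2 rad/s
X_C = 1/(ωC) = 1600 Ω
Z = 350 − j1600 Ω
|Z| = √(350² + 1600²) = 1640 Ω

1640 Ω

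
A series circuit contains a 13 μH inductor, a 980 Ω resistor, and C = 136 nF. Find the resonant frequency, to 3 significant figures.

120 kHz

ω₀ = 1/√(LC) = 1/√(1.3e-05 × 1.36e-07) = 752100 rad/s
f₀ = ω₀/(2π) = 120 kHz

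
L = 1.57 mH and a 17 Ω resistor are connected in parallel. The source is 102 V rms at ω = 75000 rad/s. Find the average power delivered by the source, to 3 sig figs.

612 W

X_L = ωL = 118 Ω
Parallel: admittances add. Y = 1/R + 1/(jωL)
Y = (0.0588 − j0.00849) S
|Y| = 0.0594 S → |Z| = 1/|Y| = 16.8 Ω, ∠Z = −∠Y = 8.22°
I = V/|Z| = 6.06 A
P = VI cos φ = 102 × 6.06 × cos(8.22°) = 612 W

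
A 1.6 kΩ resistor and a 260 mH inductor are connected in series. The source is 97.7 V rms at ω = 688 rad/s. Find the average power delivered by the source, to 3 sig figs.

5.89 W

X_L = ωL = 179 Ω
Z = 1600 + j179 Ω
|Z| = √(1600² + 179²) = 1610 Ω
∠Z = arctan(179/1600) = 6.38°
I = V/|Z| = 60.7 mA
P = VI cos φ = 97.7 × 0.0607 × cos(6.38°) = 5.89 W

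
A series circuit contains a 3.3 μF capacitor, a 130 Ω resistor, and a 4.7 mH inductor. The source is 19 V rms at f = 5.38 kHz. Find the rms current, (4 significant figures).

ω = 2πf = 33800 rad/s
X_L = ωL = 158.9 Ω
X_C = 1/(ωC) = 8.964 Ω
Net reactance X = X_L − X_C = 149.9 Ω
Z = 130.0 + j149.9 Ω
|Z| = √(130.0² + 149.9²) = 198.4 Ω
I = V/|Z| = 19/198.4 = 95.75 mA

95.75 mA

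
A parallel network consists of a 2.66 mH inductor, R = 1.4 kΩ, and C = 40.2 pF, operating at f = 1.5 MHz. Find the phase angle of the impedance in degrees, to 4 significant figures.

-25.39°

ω = 2πf = 9.425e+06 rad/s
X_L = ωL = 25070 Ω
X_C = 1/(ωC) = 2639 Ω
Parallel: admittances add. Y = 1/R + 1/(jωL) + jωC
Y = (0.0007143 + j0.0003390) S
|Y| = 0.0007906 S → |Z| = 1/|Y| = 1265 Ω, ∠Z = −∠Y = -25.39°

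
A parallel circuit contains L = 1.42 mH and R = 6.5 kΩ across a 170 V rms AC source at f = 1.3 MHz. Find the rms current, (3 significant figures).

30.0 mA

ω = 2πf = 8.168e+06 rad/s
X_L = ωL = 11600 Ω
Parallel: admittances add. Y = 1/R + 1/(jωL)
Y = (0.000154 − j8.62e-05) S
|Y| = 0.000176 S → |Z| = 1/|Y| = 5670 Ω, ∠Z = −∠Y = 29.3°
I = V/|Z| = 170/5670 = 30.0 mA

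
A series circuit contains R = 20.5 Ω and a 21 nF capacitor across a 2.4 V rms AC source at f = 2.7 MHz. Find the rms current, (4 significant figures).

ω = 2πf = 1.696e+07 rad/s
X_C = 1/(ωC) = 2.807 Ω
Z = 20.50 − j2.807 Ω
|Z| = √(20.50² + 2.807²) = 20.69 Ω
I = V/|Z| = 2.4/20.69 = 116.0 mA

116.0 mA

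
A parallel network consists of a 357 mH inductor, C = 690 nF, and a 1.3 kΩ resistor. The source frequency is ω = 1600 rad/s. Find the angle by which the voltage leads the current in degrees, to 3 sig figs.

40.1°

X_L = ωL = 571 Ω
X_C = 1/(ωC) = 906 Ω
Parallel: admittances add. Y = 1/R + 1/(jωL) + jωC
Y = (0.000769 − j0.000647) S
|Y| = 0.00100 S → |Z| = 1/|Y| = 995 Ω, ∠Z = −∠Y = 40.1°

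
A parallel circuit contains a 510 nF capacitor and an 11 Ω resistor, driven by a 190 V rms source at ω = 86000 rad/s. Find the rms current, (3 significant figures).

X_C = 1/(ωC) = 22.8 Ω
Parallel: admittances add. Y = 1/R + jωC
Y = (0.0909 + j0.0439) S
|Y| = 0.101 S → |Z| = 1/|Y| = 9.91 Ω, ∠Z = −∠Y = -25.8°
I = V/|Z| = 190/9.91 = 19.2 A

19.2 A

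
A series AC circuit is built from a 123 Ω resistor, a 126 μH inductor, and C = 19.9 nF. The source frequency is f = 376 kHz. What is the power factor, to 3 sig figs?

ω = 2πf = 2.362e+06 rad/s
X_L = ωL = 298 Ω
X_C = 1/(ωC) = 21.3 Ω
Net reactance X = X_L − X_C = 276 Ω
Z = 123 + j276 Ω
|Z| = √(123² + 276²) = 303 Ω
∠Z = arctan(276/123) = 66.0°
cos φ = cos(66.0°) = 0.407

0.407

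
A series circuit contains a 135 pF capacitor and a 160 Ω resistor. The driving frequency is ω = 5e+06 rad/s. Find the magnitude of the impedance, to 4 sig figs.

1490 Ω

X_C = 1/(ωC) = 1481 Ω
Z = 160.0 − j1481 Ω
|Z| = √(160.0² + 1481²) = 1490 Ω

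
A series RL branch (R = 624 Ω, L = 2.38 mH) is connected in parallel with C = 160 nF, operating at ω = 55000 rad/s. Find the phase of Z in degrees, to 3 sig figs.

X_L = ωL = 131 Ω
X_C = 1/(ωC) = 114 Ω
Branch 1 (R+jX_L): Z₁ = 624 + j131 Ω, |Z₁| = 638 Ω
Branch 2 (−jX_C): Z₂ = −j114 Ω
Parallel: Z = Z₁Z₂/(Z₁+Z₂), |Z| = 116 Ω, ∠Z = -79.7°

-79.7°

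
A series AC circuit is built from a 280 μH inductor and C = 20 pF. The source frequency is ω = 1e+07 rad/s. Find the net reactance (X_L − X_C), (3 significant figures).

-2200 Ω

X_L = ωL = 2800 Ω
X_C = 1/(ωC) = 5000 Ω
X = 2800 − 5000 = -2200 Ω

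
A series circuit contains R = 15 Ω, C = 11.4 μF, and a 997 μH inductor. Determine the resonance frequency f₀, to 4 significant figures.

1.493 kHz

ω₀ = 1/√(LC) = 1/√(0.000997 × 1.14e-05) = 9380 rad/s
f₀ = ω₀/(2π) = 1.493 kHz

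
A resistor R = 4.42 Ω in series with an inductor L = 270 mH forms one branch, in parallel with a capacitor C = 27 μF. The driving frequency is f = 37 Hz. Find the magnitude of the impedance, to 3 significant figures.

ω = 2πf = 232.5 rad/s
X_L = ωL = 62.8 Ω
X_C = 1/(ωC) = 159 Ω
Branch 1 (R+jX_L): Z₁ = 4.42 + j62.8 Ω, |Z₁| = 62.9 Ω
Branch 2 (−jX_C): Z₂ = −j159 Ω
Parallel: Z = Z₁Z₂/(Z₁+Z₂), |Z| = 104 Ω, ∠Z = 83.4°

104 Ω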